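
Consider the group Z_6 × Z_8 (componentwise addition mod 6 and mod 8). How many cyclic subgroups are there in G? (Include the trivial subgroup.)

16

Each element a generates a cyclic subgroup ⟨a⟩; distinct elements may generate the same one (a cyclic group of order d has φ(d) generators).
Cyclic subgroups by order — order 1: 1; order 2: 3; order 3: 1; order 4: 2; order 6: 3; order 8: 2; order 12: 2; order 24: 2.
Total: 16.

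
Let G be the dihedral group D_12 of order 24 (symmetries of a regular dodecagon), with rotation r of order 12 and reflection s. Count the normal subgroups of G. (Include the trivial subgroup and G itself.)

9

G has 34 subgroups. Checking conjugation-invariance by order — order 1: 1/1 normal; order 2: 1/13 normal; order 3: 1/1 normal; order 4: 1/7 normal; order 6: 1/5 normal; order 8: 0/3 normal; order 12: 3/3 normal; order 24: 1/1 normal.
Total normal subgroups: 9.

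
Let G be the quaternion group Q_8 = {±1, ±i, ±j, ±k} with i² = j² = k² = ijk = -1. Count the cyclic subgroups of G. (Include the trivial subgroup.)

Group the elements of G by the cyclic subgroup they generate; each cyclic subgroup of order d accounts for φ(d) elements.
Cyclic subgroups by order — order 1: 1; order 2: 1; order 4: 3.
Total: 5.

5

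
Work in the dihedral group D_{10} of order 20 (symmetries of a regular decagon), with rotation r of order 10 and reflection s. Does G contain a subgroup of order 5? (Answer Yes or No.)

Yes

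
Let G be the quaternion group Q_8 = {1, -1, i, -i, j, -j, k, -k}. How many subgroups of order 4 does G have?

|G| = 8 and 4 | 8, so subgroups of order 4 are possible by Lagrange.
The subgroups of order 4 are: {1, -1, i, -i}; {1, -1, j, -j}; {1, -1, k, -k}.
So G has 3 subgroups of order 4.

3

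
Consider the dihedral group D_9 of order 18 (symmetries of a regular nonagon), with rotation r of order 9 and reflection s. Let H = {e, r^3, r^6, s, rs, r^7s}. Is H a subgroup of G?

Closure fails: s · r^6 = r^3s ∉ H. So H is not a subgroup.

No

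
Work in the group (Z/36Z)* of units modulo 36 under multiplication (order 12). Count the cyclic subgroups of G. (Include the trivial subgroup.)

Each element a generates a cyclic subgroup ⟨a⟩; distinct elements may generate the same one (a cyclic group of order d has φ(d) generators).
Cyclic subgroups by order — order 1: 1; order 2: 3; order 3: 1; order 6: 3.
Total: 8.

8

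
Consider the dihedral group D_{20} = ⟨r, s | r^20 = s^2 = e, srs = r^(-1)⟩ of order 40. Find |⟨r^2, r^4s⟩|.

20

|⟨r^2⟩| = 10 and |⟨r^4s⟩| = 2, so |H| is a multiple of lcm(10, 2) = 10 and divides |G| = 40.
Closing under the operation: H = {e, r^2, r^4, r^6, r^8, r^10, r^12, r^14, r^16, r^18, s, r^2s, r^4s, r^6s, r^8s, r^10s, r^12s, r^14s, r^16s, r^18s}, so |H| = 20.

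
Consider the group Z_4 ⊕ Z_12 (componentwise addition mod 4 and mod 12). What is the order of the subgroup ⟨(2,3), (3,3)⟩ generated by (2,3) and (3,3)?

16

|⟨(2,3)⟩| = 4 and |⟨(3,3)⟩| = 4, so |H| is a multiple of lcm(4, 4) = 4 and divides |G| = 48.
Closing under the operation: H = {(0,0), (0,3), (0,6), (0,9), (1,0), (1,3), (1,6), (1,9), (2,0), (2,3), (2,6), (2,9), (3,0), (3,3), (3,6), (3,9)}, so |H| = 16.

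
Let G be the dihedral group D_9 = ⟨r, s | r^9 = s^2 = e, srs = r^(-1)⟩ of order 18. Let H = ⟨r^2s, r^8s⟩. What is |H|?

|⟨r^2s⟩| = 2 and |⟨r^8s⟩| = 2, so |H| is a multiple of lcm(2, 2) = 2 and divides |G| = 18.
Closing under the operation: H = {e, r^3, r^6, r^2s, r^5s, r^8s}, so |H| = 6.

6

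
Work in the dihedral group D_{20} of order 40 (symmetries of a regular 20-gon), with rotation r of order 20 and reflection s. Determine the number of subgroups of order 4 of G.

|G| = 40 and 4 | 40, so subgroups of order 4 are possible by Lagrange.
The subgroups of order 4 are: {e, r^10, s, r^10s}; {e, r^10, rs, r^11s}; {e, r^10, r^2s, r^12s}; {e, r^10, r^3s, r^13s}; … (11 in all).
So G has 11 subgroups of order 4.

11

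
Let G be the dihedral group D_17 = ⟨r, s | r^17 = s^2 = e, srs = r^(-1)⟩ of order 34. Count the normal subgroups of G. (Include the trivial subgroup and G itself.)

3

G has 20 subgroups. Checking conjugation-invariance by order — order 1: 1/1 normal; order 2: 0/17 normal; order 17: 1/1 normal; order 34: 1/1 normal.
Total normal subgroups: 3.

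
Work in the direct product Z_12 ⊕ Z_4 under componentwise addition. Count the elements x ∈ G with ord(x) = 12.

24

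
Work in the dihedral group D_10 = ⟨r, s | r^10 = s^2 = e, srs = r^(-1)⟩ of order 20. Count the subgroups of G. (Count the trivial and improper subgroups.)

22

|G| = 20, so by Lagrange every subgroup order divides 20. Divisors: 1, 2, 4, 5, 10, 20.
Subgroups by order — order 1: 1; order 2: 11; order 4: 5; order 5: 1; order 10: 3; order 20: 1.
Total: 1 + 11 + 5 + 1 + 3 + 1 = 22.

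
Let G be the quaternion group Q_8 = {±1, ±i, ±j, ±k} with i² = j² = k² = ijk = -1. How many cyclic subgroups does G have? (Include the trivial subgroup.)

5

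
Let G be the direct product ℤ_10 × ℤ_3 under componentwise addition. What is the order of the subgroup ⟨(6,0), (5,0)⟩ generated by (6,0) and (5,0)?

|⟨(6,0)⟩| = 5 and |⟨(5,0)⟩| = 2, so |H| is a multiple of lcm(5, 2) = 10 and divides |G| = 30.
Closing under the operation: H = {(0,0), (1,0), (2,0), (3,0), (4,0), (5,0), (6,0), (7,0), (8,0), (9,0)}, so |H| = 10.

10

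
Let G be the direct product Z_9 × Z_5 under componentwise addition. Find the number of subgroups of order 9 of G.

|G| = 45 and 9 | 45, so subgroups of order 9 are possible by Lagrange.
The subgroups of order 9 are: {(0,0), (1,0), (2,0), (3,0), (4,0), (5,0), (6,0), (7,0), (8,0)}.
So G has 1 subgroup of order 9.

1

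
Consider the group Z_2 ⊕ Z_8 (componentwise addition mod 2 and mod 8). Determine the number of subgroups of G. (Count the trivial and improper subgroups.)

11

|G| = 16, so by Lagrange every subgroup order divides 16. Divisors: 1, 2, 4, 8, 16.
Subgroups by order — order 1: 1; order 2: 3; order 4: 3; order 8: 3; order 16: 1.
Total: 1 + 3 + 3 + 3 + 1 = 11.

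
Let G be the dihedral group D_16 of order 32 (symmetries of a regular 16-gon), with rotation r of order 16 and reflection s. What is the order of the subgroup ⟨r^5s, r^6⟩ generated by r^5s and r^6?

16

|⟨r^5s⟩| = 2 and |⟨r^6⟩| = 8, so |H| is a multiple of lcm(2, 8) = 8 and divides |G| = 32.
Closing under the operation: H = {e, r^2, r^4, r^6, r^8, r^10, r^12, r^14, rs, r^3s, r^5s, r^7s, r^9s, r^11s, r^13s, r^15s}, so |H| = 16.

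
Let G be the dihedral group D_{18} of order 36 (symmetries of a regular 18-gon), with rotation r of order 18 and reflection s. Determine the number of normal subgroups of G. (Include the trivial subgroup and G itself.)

G has 45 subgroups. Checking conjugation-invariance by order — order 1: 1/1 normal; order 2: 1/19 normal; order 3: 1/1 normal; order 4: 0/9 normal; order 6: 1/7 normal; order 9: 1/1 normal; order 12: 0/3 normal; order 18: 3/3 normal; order 36: 1/1 normal.
Total normal subgroups: 9.

9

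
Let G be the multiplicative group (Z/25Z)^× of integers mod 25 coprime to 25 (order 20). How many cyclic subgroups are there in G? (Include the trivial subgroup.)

A cyclic subgroup of order d is generated by each of its φ(d) elements of order d, so the cyclic subgroups of order d number (#elements of order d)/φ(d).
Cyclic subgroups by order — order 1: 1; order 2: 1; order 4: 1; order 5: 1; order 10: 1; order 20: 1.
Total: 6.

6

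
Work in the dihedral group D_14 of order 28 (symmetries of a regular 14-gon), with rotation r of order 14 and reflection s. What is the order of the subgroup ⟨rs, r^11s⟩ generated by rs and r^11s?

|⟨rs⟩| = 2 and |⟨r^11s⟩| = 2, so |H| is a multiple of lcm(2, 2) = 2 and divides |G| = 28.
Closing under the operation: H = {e, r^2, r^4, r^6, r^8, r^10, r^12, rs, r^3s, r^5s, r^7s, r^9s, r^11s, r^13s}, so |H| = 14.

14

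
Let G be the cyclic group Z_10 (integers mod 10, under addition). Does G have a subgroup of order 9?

No

9 does not divide |G| = 10, so by Lagrange no subgroup of order 9 exists.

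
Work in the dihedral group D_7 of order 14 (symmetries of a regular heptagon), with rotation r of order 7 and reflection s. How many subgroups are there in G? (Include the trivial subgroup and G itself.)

10

|G| = 14, so by Lagrange every subgroup order divides 14. Divisors: 1, 2, 7, 14.
Subgroups by order — order 1: 1; order 2: 7; order 7: 1; order 14: 1.
Total: 1 + 7 + 1 + 1 = 10.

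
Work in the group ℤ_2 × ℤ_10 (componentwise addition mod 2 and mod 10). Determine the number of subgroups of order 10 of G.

3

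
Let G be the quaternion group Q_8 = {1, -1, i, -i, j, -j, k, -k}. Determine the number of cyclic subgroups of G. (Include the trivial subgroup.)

Each element a generates a cyclic subgroup ⟨a⟩; distinct elements may generate the same one (a cyclic group of order d has φ(d) generators).
Cyclic subgroups by order — order 1: 1; order 2: 1; order 4: 3.
Total: 5.

5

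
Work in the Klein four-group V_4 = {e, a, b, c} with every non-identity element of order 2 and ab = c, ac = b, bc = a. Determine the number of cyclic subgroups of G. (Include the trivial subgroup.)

4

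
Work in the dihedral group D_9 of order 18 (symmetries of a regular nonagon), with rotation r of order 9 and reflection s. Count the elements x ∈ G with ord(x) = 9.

The elements of order 9 are: r, r^2, r^4, r^5, r^7, r^8.
That's 6.

6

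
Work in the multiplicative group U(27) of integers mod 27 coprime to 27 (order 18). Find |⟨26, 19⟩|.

|⟨26⟩| = 2 and |⟨19⟩| = 3, so |H| is a multiple of lcm(2, 3) = 6 and divides |G| = 18.
Closing under the operation: H = {1, 8, 10, 17, 19, 26}, so |H| = 6.

6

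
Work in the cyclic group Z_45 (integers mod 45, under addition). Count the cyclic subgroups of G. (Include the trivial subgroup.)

A cyclic subgroup of order d is generated by each of its φ(d) elements of order d, so the cyclic subgroups of order d number (#elements of order d)/φ(d).
Cyclic subgroups by order — order 1: 1; order 3: 1; order 5: 1; order 9: 1; order 15: 1; order 45: 1.
Total: 6.

6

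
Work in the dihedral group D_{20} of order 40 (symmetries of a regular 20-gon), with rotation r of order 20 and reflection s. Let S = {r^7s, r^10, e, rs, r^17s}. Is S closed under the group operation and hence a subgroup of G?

Closure fails: r^17s · rs = r^16 ∉ S. So S is not a subgroup.

No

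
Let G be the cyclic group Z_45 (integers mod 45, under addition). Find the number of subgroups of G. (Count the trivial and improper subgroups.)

Subgroups of the cyclic group Z_45 correspond bijectively to divisors of 45.
Divisors of 45: 1, 3, 5, 9, 15, 45.
So Z_45 has 6 subgroups.

6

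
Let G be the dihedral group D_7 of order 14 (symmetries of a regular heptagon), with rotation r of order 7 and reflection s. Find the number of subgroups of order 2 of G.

|G| = 14 and 2 | 14, so subgroups of order 2 are possible by Lagrange.
The subgroups of order 2 are: {e, r^2s}; {e, r^3s}; {e, r^4s}; {e, r^5s}; … (7 in all).
So G has 7 subgroups of order 2.

7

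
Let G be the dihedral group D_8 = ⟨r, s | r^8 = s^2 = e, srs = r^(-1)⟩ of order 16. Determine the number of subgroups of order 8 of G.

3

|G| = 16 and 8 | 16, so subgroups of order 8 are possible by Lagrange.
The subgroups of order 8 are: {e, r, r^2, r^3, r^4, r^5, r^6, r^7}; {e, r^2, r^4, r^6, s, r^2s, r^4s, r^6s}; {e, r^2, r^4, r^6, rs, r^3s, r^5s, r^7s}.
So G has 3 subgroups of order 8.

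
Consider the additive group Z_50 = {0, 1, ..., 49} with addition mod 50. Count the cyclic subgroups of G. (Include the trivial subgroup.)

6

Group the elements of G by the cyclic subgroup they generate; each cyclic subgroup of order d accounts for φ(d) elements.
Cyclic subgroups by order — order 1: 1; order 2: 1; order 5: 1; order 10: 1; order 25: 1; order 50: 1.
Total: 6.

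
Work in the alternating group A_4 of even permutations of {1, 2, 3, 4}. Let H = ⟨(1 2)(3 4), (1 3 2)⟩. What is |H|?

12

|⟨(1 2)(3 4)⟩| = 2 and |⟨(1 3 2)⟩| = 3, so |H| is a multiple of lcm(2, 3) = 6 and divides |G| = 12.
Closing {(1 2)(3 4), (1 3 2)} under the group operation gives all of G, so |H| = 12.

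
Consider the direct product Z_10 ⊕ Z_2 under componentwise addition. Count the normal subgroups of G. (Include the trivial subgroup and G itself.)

10

G is abelian, so every subgroup is normal.
G has 10 subgroups in total, hence 10 normal subgroups.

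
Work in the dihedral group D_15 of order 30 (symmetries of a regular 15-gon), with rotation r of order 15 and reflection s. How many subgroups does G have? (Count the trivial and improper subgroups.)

28

|G| = 30, so by Lagrange every subgroup order divides 30. Divisors: 1, 2, 3, 5, 6, 10, 15, 30.
Subgroups by order — order 1: 1; order 2: 15; order 3: 1; order 5: 1; order 6: 5; order 10: 3; order 15: 1; order 30: 1.
Total: 1 + 15 + 1 + 1 + 5 + 3 + 1 + 1 = 28.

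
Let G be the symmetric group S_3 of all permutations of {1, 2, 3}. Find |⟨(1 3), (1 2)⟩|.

6

|⟨(1 3)⟩| = 2 and |⟨(1 2)⟩| = 2, so |H| is a multiple of lcm(2, 2) = 2 and divides |G| = 6.
Closing {(1 3), (1 2)} under the group operation gives all of G, so |H| = 6.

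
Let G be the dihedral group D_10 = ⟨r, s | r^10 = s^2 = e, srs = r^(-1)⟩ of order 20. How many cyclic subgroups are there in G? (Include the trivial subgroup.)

Each element a generates a cyclic subgroup ⟨a⟩; distinct elements may generate the same one (a cyclic group of order d has φ(d) generators).
Cyclic subgroups by order — order 1: 1; order 2: 11; order 5: 1; order 10: 1.
Total: 14.

14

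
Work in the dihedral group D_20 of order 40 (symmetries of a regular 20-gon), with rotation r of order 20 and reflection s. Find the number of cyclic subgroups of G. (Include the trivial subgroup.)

A cyclic subgroup of order d is generated by each of its φ(d) elements of order d, so the cyclic subgroups of order d number (#elements of order d)/φ(d).
Cyclic subgroups by order — order 1: 1; order 2: 21; order 4: 1; order 5: 1; order 10: 1; order 20: 1.
Total: 26.

26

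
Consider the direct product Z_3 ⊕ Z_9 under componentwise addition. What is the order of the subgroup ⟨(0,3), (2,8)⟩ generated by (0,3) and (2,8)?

|⟨(0,3)⟩| = 3 and |⟨(2,8)⟩| = 9, so |H| is a multiple of lcm(3, 9) = 9 and divides |G| = 27.
Closing under the operation: H = {(0,0), (0,3), (0,6), (1,1), (1,4), (1,7), (2,2), (2,5), (2,8)}, so |H| = 9.

9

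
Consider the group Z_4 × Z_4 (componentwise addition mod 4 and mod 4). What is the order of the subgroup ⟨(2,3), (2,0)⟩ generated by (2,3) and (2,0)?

|⟨(2,3)⟩| = 4 and |⟨(2,0)⟩| = 2, so |H| is a multiple of lcm(4, 2) = 4 and divides |G| = 16.
Closing under the operation: H = {(0,0), (0,1), (0,2), (0,3), (2,0), (2,1), (2,2), (2,3)}, so |H| = 8.

8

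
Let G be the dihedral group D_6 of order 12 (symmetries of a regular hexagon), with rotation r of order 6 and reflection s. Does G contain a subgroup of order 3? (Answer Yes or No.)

3 | 12. A subgroup of order 3 is {e, r^2, r^4}.

Yes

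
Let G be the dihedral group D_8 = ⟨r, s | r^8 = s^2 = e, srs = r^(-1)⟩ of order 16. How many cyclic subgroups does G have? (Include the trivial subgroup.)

Group the elements of G by the cyclic subgroup they generate; each cyclic subgroup of order d accounts for φ(d) elements.
Cyclic subgroups by order — order 1: 1; order 2: 9; order 4: 1; order 8: 1.
Total: 12.

12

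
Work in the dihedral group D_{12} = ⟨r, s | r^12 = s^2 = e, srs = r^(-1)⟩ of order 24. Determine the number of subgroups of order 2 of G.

|G| = 24 and 2 | 24, so subgroups of order 2 are possible by Lagrange.
The subgroups of order 2 are: {e, r^10s}; {e, r^11s}; {e, r^2s}; {e, r^3s}; … (13 in all).
So G has 13 subgroups of order 2.

13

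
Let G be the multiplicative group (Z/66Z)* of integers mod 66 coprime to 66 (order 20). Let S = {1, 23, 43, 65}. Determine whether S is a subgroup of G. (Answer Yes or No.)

Yes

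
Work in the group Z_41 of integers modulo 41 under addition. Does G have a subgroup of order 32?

No

32 does not divide |G| = 41, so by Lagrange no subgroup of order 32 exists.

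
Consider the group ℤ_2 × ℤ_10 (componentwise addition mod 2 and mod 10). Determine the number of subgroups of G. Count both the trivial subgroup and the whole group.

10

|G| = 20, so by Lagrange every subgroup order divides 20. Divisors: 1, 2, 4, 5, 10, 20.
Subgroups by order — order 1: 1; order 2: 3; order 4: 1; order 5: 1; order 10: 3; order 20: 1.
Total: 1 + 3 + 1 + 1 + 3 + 1 = 10.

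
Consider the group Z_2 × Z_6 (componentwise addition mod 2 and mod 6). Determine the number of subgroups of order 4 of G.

|G| = 12 and 4 | 12, so subgroups of order 4 are possible by Lagrange.
The subgroups of order 4 are: {(0,0), (0,3), (1,0), (1,3)}.
So G has 1 subgroup of order 4.

1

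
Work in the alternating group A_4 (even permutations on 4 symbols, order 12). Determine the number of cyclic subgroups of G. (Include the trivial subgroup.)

8

A cyclic subgroup of order d is generated by each of its φ(d) elements of order d, so the cyclic subgroups of order d number (#elements of order d)/φ(d).
Cyclic subgroups by order — order 1: 1; order 2: 3; order 3: 4.
Total: 8.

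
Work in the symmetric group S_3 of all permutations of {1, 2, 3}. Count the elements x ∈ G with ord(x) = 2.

The elements of order 2 are: (2 3), (1 2), (1 3).
That's 3.

3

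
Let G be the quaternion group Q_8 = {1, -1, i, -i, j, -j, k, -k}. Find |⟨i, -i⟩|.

|⟨i⟩| = 4 and |⟨-i⟩| = 4, so |H| is a multiple of lcm(4, 4) = 4 and divides |G| = 8.
Closing under the operation: H = {1, -1, i, -i}, so |H| = 4.

4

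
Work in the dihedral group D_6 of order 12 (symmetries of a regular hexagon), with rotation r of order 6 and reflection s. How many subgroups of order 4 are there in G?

3

|G| = 12 and 4 | 12, so subgroups of order 4 are possible by Lagrange.
The subgroups of order 4 are: {e, r^3, r^2s, r^5s}; {e, r^3, s, r^3s}; {e, r^3, rs, r^4s}.
So G has 3 subgroups of order 4.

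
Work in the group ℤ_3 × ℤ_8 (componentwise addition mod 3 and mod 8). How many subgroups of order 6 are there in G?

1

|G| = 24 and 6 | 24, so subgroups of order 6 are possible by Lagrange.
The subgroups of order 6 are: {(0,0), (0,4), (1,0), (1,4), (2,0), (2,4)}.
So G has 1 subgroup of order 6.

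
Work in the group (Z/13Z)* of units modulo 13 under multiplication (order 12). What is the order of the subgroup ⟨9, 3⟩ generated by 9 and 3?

3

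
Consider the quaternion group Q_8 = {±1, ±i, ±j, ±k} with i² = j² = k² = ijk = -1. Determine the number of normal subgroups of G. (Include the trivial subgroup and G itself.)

G has 6 subgroups. Checking conjugation-invariance by order — order 1: 1/1 normal; order 2: 1/1 normal; order 4: 3/3 normal; order 8: 1/1 normal.
Total normal subgroups: 6.

6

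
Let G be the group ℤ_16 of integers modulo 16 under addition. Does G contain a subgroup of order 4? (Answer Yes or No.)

4 | 16. A subgroup of order 4 is {0, 4, 8, 12}.

Yes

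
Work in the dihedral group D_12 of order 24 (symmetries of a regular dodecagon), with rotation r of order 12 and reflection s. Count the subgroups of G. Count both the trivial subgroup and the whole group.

34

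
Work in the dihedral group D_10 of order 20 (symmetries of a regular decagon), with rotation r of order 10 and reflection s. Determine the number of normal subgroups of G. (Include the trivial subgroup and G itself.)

7

G has 22 subgroups. Checking conjugation-invariance by order — order 1: 1/1 normal; order 2: 1/11 normal; order 4: 0/5 normal; order 5: 1/1 normal; order 10: 3/3 normal; order 20: 1/1 normal.
Total normal subgroups: 7.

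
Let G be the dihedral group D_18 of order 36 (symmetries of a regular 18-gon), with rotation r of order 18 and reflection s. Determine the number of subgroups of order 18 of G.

|G| = 36 and 18 | 36, so subgroups of order 18 are possible by Lagrange.
The subgroups of order 18 are: {e, r, r^2, r^3, r^4, r^5, r^6, r^7, r^8, r^9, r^10, r^11, r^12, r^13, r^14, r^15, r^16, r^17}; {e, r^2, r^4, r^6, r^8, r^10, r^12, r^14, r^16, s, r^2s, r^4s, r^6s, r^8s, r^10s, r^12s, r^14s, r^16s}; {e, r^2, r^4, r^6, r^8, r^10, r^12, r^14, r^16, rs, r^3s, r^5s, r^7s, r^9s, r^11s, r^13s, r^15s, r^17s}.
So G has 3 subgroups of order 18.

3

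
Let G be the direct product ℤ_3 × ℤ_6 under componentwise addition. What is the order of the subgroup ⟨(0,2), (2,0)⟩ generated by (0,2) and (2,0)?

9

|⟨(0,2)⟩| = 3 and |⟨(2,0)⟩| = 3, so |H| is a multiple of lcm(3, 3) = 3 and divides |G| = 18.
Closing under the operation: H = {(0,0), (0,2), (0,4), (1,0), (1,2), (1,4), (2,0), (2,2), (2,4)}, so |H| = 9.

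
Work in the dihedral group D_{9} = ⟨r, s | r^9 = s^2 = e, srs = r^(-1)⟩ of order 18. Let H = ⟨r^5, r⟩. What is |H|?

9

|⟨r^5⟩| = 9 and |⟨r⟩| = 9, so |H| is a multiple of lcm(9, 9) = 9 and divides |G| = 18.
Closing under the operation: H = {e, r, r^2, r^3, r^4, r^5, r^6, r^7, r^8}, so |H| = 9.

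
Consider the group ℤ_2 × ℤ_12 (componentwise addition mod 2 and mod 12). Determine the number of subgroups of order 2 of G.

3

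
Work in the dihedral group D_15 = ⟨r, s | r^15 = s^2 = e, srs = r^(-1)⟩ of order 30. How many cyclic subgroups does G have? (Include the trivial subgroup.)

19

Group the elements of G by the cyclic subgroup they generate; each cyclic subgroup of order d accounts for φ(d) elements.
Cyclic subgroups by order — order 1: 1; order 2: 15; order 3: 1; order 5: 1; order 15: 1.
Total: 19.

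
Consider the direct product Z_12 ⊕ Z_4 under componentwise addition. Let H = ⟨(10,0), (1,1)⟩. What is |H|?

24

|⟨(10,0)⟩| = 6 and |⟨(1,1)⟩| = 12, so |H| is a multiple of lcm(6, 12) = 12 and divides |G| = 48.
Closing under the operation: H = {(0,0), (0,2), (1,1), (1,3), (2,0), (2,2), (3,1), (3,3), (4,0), (4,2), (5,1), (5,3), (6,0), (6,2), (7,1), (7,3), (8,0), (8,2), (9,1), (9,3), (10,0), (10,2), (11,1), (11,3)}, so |H| = 24.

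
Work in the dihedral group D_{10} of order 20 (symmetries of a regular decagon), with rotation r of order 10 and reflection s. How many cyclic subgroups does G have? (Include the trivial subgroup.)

14

Group the elements of G by the cyclic subgroup they generate; each cyclic subgroup of order d accounts for φ(d) elements.
Cyclic subgroups by order — order 1: 1; order 2: 11; order 5: 1; order 10: 1.
Total: 14.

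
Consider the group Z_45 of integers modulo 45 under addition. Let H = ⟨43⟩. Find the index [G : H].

|⟨43⟩| = 45 and |G| = 45.
By Lagrange, [G : H] = |G|/|H| = 45/45 = 1.

1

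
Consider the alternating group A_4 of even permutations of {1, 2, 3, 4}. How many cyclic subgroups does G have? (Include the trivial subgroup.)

8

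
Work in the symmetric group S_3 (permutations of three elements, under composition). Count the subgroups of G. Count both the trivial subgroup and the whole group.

|G| = 6, so by Lagrange every subgroup order divides 6. Divisors: 1, 2, 3, 6.
Subgroups by order — order 1: 1; order 2: 3; order 3: 1; order 6: 1.
Total: 1 + 3 + 1 + 1 = 6.

6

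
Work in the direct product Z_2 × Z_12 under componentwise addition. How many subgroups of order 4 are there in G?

3

|G| = 24 and 4 | 24, so subgroups of order 4 are possible by Lagrange.
The subgroups of order 4 are: {(0,0), (0,3), (0,6), (0,9)}; {(0,0), (0,6), (1,0), (1,6)}; {(0,0), (0,6), (1,3), (1,9)}.
So G has 3 subgroups of order 4.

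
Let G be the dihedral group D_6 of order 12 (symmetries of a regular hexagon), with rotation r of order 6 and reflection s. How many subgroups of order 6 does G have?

3

|G| = 12 and 6 | 12, so subgroups of order 6 are possible by Lagrange.
The subgroups of order 6 are: {e, r, r^2, r^3, r^4, r^5}; {e, r^2, r^4, s, r^2s, r^4s}; {e, r^2, r^4, rs, r^3s, r^5s}.
So G has 3 subgroups of order 6.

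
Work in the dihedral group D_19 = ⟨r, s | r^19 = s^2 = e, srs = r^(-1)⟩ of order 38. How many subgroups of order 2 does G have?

19

|G| = 38 and 2 | 38, so subgroups of order 2 are possible by Lagrange.
The subgroups of order 2 are: {e, r^10s}; {e, r^11s}; {e, r^12s}; {e, r^13s}; … (19 in all).
So G has 19 subgroups of order 2.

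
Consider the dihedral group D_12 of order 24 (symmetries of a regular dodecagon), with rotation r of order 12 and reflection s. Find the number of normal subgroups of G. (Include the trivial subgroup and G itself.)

9

G has 34 subgroups. Checking conjugation-invariance by order — order 1: 1/1 normal; order 2: 1/13 normal; order 3: 1/1 normal; order 4: 1/7 normal; order 6: 1/5 normal; order 8: 0/3 normal; order 12: 3/3 normal; order 24: 1/1 normal.
Total normal subgroups: 9.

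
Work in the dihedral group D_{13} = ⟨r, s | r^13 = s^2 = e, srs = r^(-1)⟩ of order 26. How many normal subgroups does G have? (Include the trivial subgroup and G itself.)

3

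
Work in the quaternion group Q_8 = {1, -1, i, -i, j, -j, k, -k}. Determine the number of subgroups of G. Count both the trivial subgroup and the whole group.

|G| = 8, so by Lagrange every subgroup order divides 8. Divisors: 1, 2, 4, 8.
Subgroups by order — order 1: 1; order 2: 1; order 4: 3; order 8: 1.
Total: 1 + 1 + 3 + 1 = 6.

6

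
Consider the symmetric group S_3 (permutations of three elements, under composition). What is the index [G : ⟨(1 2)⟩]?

3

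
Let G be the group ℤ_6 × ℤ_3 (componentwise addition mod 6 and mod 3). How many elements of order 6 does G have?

8

An element (a,b) has order lcm(ord(a), ord(b)); count pairs with lcm equal to 6.
Enumerating gives 8 such elements.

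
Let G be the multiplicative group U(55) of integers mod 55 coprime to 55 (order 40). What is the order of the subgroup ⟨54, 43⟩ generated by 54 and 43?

8

|⟨54⟩| = 2 and |⟨43⟩| = 4, so |H| is a multiple of lcm(2, 4) = 4 and divides |G| = 40.
Closing under the operation: H = {1, 12, 21, 23, 32, 34, 43, 54}, so |H| = 8.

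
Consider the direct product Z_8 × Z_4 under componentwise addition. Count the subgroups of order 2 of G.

3

|G| = 32 and 2 | 32, so subgroups of order 2 are possible by Lagrange.
The subgroups of order 2 are: {(0,0), (0,2)}; {(0,0), (4,0)}; {(0,0), (4,2)}.
So G has 3 subgroups of order 2.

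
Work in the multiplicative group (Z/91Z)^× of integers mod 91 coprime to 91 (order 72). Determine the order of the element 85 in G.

12

Compute successive powers of 85 mod 91: 85, 36, 57, 22, 50, 64, 71, 29, …; 85^12 ≡ 1 (mod 91).
So |⟨85⟩| = 12.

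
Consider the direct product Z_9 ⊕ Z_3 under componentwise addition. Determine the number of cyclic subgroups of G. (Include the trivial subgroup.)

8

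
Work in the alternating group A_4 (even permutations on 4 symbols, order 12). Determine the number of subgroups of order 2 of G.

3

|G| = 12 and 2 | 12, so subgroups of order 2 are possible by Lagrange.
The subgroups of order 2 are: {e, (1 2)(3 4)}; {e, (1 3)(2 4)}; {e, (1 4)(2 3)}.
So G has 3 subgroups of order 2.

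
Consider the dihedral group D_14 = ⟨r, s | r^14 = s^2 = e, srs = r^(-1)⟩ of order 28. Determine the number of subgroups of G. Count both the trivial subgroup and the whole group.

28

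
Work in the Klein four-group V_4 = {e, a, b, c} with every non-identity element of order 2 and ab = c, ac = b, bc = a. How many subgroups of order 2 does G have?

|G| = 4 and 2 | 4, so subgroups of order 2 are possible by Lagrange.
The subgroups of order 2 are: {e, a}; {e, b}; {e, c}.
So G has 3 subgroups of order 2.

3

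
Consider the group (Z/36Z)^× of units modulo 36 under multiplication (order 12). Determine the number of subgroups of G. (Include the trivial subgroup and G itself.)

10

|G| = 12, so by Lagrange every subgroup order divides 12. Divisors: 1, 2, 3, 4, 6, 12.
Subgroups by order — order 1: 1; order 2: 3; order 3: 1; order 4: 1; order 6: 3; order 12: 1.
Total: 1 + 3 + 1 + 1 + 3 + 1 = 10.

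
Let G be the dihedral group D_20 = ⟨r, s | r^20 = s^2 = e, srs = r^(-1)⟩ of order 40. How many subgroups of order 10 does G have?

|G| = 40 and 10 | 40, so subgroups of order 10 are possible by Lagrange.
The subgroups of order 10 are: {e, r^2, r^4, r^6, r^8, r^10, r^12, r^14, r^16, r^18}; {e, r^4, r^8, r^12, r^16, r^2s, r^6s, r^10s, r^14s, r^18s}; {e, r^4, r^8, r^12, r^16, r^3s, r^7s, r^11s, r^15s, r^19s}; {e, r^4, r^8, r^12, r^16, s, r^4s, r^8s, r^12s, r^16s}; … (5 in all).
So G has 5 subgroups of order 10.

5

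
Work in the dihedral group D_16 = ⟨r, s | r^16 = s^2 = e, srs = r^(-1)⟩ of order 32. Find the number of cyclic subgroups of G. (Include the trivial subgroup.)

21

Group the elements of G by the cyclic subgroup they generate; each cyclic subgroup of order d accounts for φ(d) elements.
Cyclic subgroups by order — order 1: 1; order 2: 17; order 4: 1; order 8: 1; order 16: 1.
Total: 21.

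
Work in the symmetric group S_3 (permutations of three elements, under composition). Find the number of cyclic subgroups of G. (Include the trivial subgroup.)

5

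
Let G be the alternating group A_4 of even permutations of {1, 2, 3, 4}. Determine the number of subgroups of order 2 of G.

|G| = 12 and 2 | 12, so subgroups of order 2 are possible by Lagrange.
The subgroups of order 2 are: {e, (1 2)(3 4)}; {e, (1 3)(2 4)}; {e, (1 4)(2 3)}.
So G has 3 subgroups of order 2.

3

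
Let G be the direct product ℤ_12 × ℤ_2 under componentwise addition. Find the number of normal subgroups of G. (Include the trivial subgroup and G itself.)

G is abelian, so every subgroup is normal.
G has 16 subgroups in total, hence 16 normal subgroups.

16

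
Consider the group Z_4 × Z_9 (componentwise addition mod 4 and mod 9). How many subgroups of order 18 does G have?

1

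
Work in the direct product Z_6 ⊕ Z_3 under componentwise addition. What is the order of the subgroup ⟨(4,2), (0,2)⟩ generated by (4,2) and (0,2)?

|⟨(4,2)⟩| = 3 and |⟨(0,2)⟩| = 3, so |H| is a multiple of lcm(3, 3) = 3 and divides |G| = 18.
Closing under the operation: H = {(0,0), (0,1), (0,2), (2,0), (2,1), (2,2), (4,0), (4,1), (4,2)}, so |H| = 9.

9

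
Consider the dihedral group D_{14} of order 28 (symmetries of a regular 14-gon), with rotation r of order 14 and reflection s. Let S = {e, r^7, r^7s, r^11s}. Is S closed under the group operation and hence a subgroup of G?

No

Closure fails: r^11s · r^7 = r^4s ∉ S. So S is not a subgroup.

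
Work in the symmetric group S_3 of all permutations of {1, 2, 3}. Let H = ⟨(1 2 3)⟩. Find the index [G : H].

|⟨(1 2 3)⟩| = 3 and |G| = 6.
By Lagrange, [G : H] = |G|/|H| = 6/3 = 2.

2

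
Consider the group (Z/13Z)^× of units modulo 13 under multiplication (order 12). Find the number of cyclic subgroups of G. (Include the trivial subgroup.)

6

A cyclic subgroup of order d is generated by each of its φ(d) elements of order d, so the cyclic subgroups of order d number (#elements of order d)/φ(d).
Cyclic subgroups by order — order 1: 1; order 2: 1; order 3: 1; order 4: 1; order 6: 1; order 12: 1.
Total: 6.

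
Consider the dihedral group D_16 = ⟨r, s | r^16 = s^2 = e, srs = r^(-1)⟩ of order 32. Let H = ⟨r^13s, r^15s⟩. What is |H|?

16

|⟨r^13s⟩| = 2 and |⟨r^15s⟩| = 2, so |H| is a multiple of lcm(2, 2) = 2 and divides |G| = 32.
Closing under the operation: H = {e, r^2, r^4, r^6, r^8, r^10, r^12, r^14, rs, r^3s, r^5s, r^7s, r^9s, r^11s, r^13s, r^15s}, so |H| = 16.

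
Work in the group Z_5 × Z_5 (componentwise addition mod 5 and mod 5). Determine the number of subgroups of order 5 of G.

6

|G| = 25 and 5 | 25, so subgroups of order 5 are possible by Lagrange.
The subgroups of order 5 are: {(0,0), (0,1), (0,2), (0,3), (0,4)}; {(0,0), (1,0), (2,0), (3,0), (4,0)}; {(0,0), (1,1), (2,2), (3,3), (4,4)}; {(0,0), (1,2), (2,4), (3,1), (4,3)}; … (6 in all).
So G has 6 subgroups of order 5.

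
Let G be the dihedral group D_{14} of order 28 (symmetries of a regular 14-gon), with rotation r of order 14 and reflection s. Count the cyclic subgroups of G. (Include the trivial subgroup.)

A cyclic subgroup of order d is generated by each of its φ(d) elements of order d, so the cyclic subgroups of order d number (#elements of order d)/φ(d).
Cyclic subgroups by order — order 1: 1; order 2: 15; order 7: 1; order 14: 1.
Total: 18.

18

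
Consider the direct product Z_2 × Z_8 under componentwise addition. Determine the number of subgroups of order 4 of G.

3

|G| = 16 and 4 | 16, so subgroups of order 4 are possible by Lagrange.
The subgroups of order 4 are: {(0,0), (0,2), (0,4), (0,6)}; {(0,0), (0,4), (1,0), (1,4)}; {(0,0), (0,4), (1,2), (1,6)}.
So G has 3 subgroups of order 4.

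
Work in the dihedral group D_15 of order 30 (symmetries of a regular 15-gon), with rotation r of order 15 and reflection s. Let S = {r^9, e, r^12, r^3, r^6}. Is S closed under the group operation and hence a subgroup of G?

Yes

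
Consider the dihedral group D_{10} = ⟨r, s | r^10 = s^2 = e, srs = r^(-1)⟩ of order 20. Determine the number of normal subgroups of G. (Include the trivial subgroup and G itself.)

7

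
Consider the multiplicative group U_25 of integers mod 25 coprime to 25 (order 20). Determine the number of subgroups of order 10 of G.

1

|G| = 20 and 10 | 20, so subgroups of order 10 are possible by Lagrange.
The subgroups of order 10 are: {1, 4, 6, 9, 11, 14, 16, 19, 21, 24}.
So G has 1 subgroup of order 10.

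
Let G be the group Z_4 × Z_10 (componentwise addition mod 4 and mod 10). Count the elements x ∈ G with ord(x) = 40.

An element (a,b) has order lcm(ord(a), ord(b)); count pairs with lcm equal to 40.
Enumerating gives 0 such elements.

0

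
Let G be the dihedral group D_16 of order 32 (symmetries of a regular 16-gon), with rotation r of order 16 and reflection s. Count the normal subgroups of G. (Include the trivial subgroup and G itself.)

8

G has 36 subgroups. Checking conjugation-invariance by order — order 1: 1/1 normal; order 2: 1/17 normal; order 4: 1/9 normal; order 8: 1/5 normal; order 16: 3/3 normal; order 32: 1/1 normal.
Total normal subgroups: 8.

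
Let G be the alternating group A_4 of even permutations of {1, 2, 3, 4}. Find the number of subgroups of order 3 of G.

|G| = 12 and 3 | 12, so subgroups of order 3 are possible by Lagrange.
The subgroups of order 3 are: {e, (1 2 3), (1 3 2)}; {e, (1 2 4), (1 4 2)}; {e, (1 3 4), (1 4 3)}; {e, (2 3 4), (2 4 3)}.
So G has 4 subgroups of order 3.

4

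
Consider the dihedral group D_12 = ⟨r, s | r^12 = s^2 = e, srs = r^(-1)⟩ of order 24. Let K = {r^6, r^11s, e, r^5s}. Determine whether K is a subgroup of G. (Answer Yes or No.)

|K| = 4 divides |G| = 24, consistent with Lagrange.
K contains the identity, every element's inverse is in K, and K is closed under ·: it is a subgroup.

Yes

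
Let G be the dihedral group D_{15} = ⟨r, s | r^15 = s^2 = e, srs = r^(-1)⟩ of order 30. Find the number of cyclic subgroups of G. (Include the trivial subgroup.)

19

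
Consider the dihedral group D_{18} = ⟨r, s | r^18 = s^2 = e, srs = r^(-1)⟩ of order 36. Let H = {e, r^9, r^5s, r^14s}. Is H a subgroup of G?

Yes

|H| = 4 divides |G| = 36, consistent with Lagrange.
H contains the identity, every element's inverse is in H, and H is closed under ·: it is a subgroup.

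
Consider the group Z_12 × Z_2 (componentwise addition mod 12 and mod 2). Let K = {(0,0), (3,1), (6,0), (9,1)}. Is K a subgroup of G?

Yes

|K| = 4 divides |G| = 24, consistent with Lagrange.
K contains the identity, every element's inverse is in K, and K is closed under +: it is a subgroup.
In fact K = ⟨(3,1)⟩.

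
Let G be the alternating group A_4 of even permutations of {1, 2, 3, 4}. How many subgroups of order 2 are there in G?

3

|G| = 12 and 2 | 12, so subgroups of order 2 are possible by Lagrange.
The subgroups of order 2 are: {e, (1 2)(3 4)}; {e, (1 3)(2 4)}; {e, (1 4)(2 3)}.
So G has 3 subgroups of order 2.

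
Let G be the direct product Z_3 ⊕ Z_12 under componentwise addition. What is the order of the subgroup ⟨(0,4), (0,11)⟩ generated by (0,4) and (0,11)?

|⟨(0,4)⟩| = 3 and |⟨(0,11)⟩| = 12, so |H| is a multiple of lcm(3, 12) = 12 and divides |G| = 36.
Closing under the operation: H = {(0,0), (0,1), (0,2), (0,3), (0,4), (0,5), (0,6), (0,7), (0,8), (0,9), (0,10), (0,11)}, so |H| = 12.

12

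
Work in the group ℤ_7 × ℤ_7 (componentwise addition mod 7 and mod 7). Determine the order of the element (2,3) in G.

7

The order of (2,3) in Z_7 × Z_7 is lcm(ord(2) in Z_7, ord(3) in Z_7).
ord(2) = 7 and ord(3) = 7, so |⟨(2,3)⟩| = lcm(7, 7) = 7.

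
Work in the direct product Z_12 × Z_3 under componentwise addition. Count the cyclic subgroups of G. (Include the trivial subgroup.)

Each element a generates a cyclic subgroup ⟨a⟩; distinct elements may generate the same one (a cyclic group of order d has φ(d) generators).
Cyclic subgroups by order — order 1: 1; order 2: 1; order 3: 4; order 4: 1; order 6: 4; order 12: 4.
Total: 15.

15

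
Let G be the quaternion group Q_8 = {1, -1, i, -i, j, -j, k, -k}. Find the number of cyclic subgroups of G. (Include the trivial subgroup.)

Group the elements of G by the cyclic subgroup they generate; each cyclic subgroup of order d accounts for φ(d) elements.
Cyclic subgroups by order — order 1: 1; order 2: 1; order 4: 3.
Total: 5.

5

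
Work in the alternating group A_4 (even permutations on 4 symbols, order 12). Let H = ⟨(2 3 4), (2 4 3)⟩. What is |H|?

3

|⟨(2 3 4)⟩| = 3 and |⟨(2 4 3)⟩| = 3, so |H| is a multiple of lcm(3, 3) = 3 and divides |G| = 12.
Closing under the operation: H = {e, (2 3 4), (2 4 3)}, so |H| = 3.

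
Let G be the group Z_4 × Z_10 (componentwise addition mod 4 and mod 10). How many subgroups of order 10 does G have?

3

|G| = 40 and 10 | 40, so subgroups of order 10 are possible by Lagrange.
The subgroups of order 10 are: {(0,0), (0,1), (0,2), (0,3), (0,4), (0,5), (0,6), (0,7), (0,8), (0,9)}; {(0,0), (0,2), (0,4), (0,6), (0,8), (2,0), (2,2), (2,4), (2,6), (2,8)}; {(0,0), (0,2), (0,4), (0,6), (0,8), (2,1), (2,3), (2,5), (2,7), (2,9)}.
So G has 3 subgroups of order 10.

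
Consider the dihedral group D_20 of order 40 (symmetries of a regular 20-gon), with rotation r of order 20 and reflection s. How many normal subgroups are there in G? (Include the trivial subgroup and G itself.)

9

G has 48 subgroups. Checking conjugation-invariance by order — order 1: 1/1 normal; order 2: 1/21 normal; order 4: 1/11 normal; order 5: 1/1 normal; order 8: 0/5 normal; order 10: 1/5 normal; order 20: 3/3 normal; order 40: 1/1 normal.
Total normal subgroups: 9.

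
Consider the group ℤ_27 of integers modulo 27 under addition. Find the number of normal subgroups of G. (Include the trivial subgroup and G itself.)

G is abelian, so every subgroup is normal.
G has 4 subgroups in total, hence 4 normal subgroups.

4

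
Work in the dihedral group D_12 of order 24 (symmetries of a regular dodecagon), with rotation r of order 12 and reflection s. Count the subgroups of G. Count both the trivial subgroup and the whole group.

34

|G| = 24, so by Lagrange every subgroup order divides 24. Divisors: 1, 2, 3, 4, 6, 8, 12, 24.
Subgroups by order — order 1: 1; order 2: 13; order 3: 1; order 4: 7; order 6: 5; order 8: 3; order 12: 3; order 24: 1.
Total: 1 + 13 + 1 + 7 + 5 + 3 + 3 + 1 = 34.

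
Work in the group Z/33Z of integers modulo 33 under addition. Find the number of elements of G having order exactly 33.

20

In a cyclic group of order 33, the number of elements of order d (for d | 33) is φ(d).
φ(33) = 20.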